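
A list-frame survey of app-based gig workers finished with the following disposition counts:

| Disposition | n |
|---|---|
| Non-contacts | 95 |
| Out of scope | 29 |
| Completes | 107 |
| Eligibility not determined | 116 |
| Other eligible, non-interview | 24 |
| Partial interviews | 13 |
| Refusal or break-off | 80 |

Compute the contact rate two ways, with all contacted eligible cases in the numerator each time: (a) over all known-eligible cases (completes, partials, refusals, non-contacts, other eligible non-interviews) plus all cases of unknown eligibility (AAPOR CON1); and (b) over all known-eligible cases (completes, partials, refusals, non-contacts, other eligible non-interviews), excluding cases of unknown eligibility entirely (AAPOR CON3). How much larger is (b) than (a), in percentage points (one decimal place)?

Numerator: 107 + 13 + 80 + 24 = 224
Base: 107 + 13 + 80 + 95 + 24 + 116 = 435
CON1 = 224 / 435 = 0.5149
Base: 107 + 13 + 80 + 95 + 24 = 319
CON3 = 224 / 319 = 0.7022
Difference = 70.22 − 51.49 = 18.73 percentage points

18.7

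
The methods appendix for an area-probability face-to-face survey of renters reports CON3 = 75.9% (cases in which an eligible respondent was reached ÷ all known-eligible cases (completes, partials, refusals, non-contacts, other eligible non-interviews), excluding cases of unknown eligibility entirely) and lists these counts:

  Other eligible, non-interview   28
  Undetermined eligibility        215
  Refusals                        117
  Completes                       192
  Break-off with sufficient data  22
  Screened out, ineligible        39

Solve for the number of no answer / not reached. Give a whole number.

114

Numerator: 192 + 22 + 117 + 28 = 359
CON3 = 359 / D = 0.759
D = 359 / 0.759 = 473.0
Rest of base = 359
no answer / not reached = 473.0 − 359 ≈ 114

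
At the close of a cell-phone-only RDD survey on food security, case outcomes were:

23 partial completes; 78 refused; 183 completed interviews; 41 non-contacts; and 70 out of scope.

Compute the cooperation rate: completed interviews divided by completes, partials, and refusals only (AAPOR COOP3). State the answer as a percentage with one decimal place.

Numerator → 183
Base → 183 + 23 + 78 = 284
COOP3 = 183 / 284 = 0.6444

64.4%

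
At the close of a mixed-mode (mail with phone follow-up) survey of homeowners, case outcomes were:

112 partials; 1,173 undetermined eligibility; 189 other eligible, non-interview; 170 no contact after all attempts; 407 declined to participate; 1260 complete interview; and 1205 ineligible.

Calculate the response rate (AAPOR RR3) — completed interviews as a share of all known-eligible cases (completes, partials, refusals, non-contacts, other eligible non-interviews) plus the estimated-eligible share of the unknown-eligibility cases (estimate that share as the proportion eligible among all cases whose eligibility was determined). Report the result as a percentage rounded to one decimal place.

43.6%

Numerator: 1260
Determined eligible: 1260 + 112 + 407 + 170 + 189 = 2138
e = 2138 / (2138 + 1205) = 2138 / 3343 = 0.6395
Estimated eligible among unknowns: 0.6395 × 1173 = 750.13
Base: 2138 + 750.13 = 2888.13
RR3 = 1260 / 2888.13 = 0.4363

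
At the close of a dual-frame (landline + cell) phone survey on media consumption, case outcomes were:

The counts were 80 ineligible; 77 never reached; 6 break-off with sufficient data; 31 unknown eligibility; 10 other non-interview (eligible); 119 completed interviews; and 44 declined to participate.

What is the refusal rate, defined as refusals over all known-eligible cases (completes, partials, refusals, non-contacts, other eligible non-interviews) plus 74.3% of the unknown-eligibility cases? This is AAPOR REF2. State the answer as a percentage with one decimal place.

15.8%

Numerator: 44
Determined eligible: 119 + 6 + 44 + 77 + 10 = 256
e × U: 0.7430 × 31 = 23.03
Denom: 256 + 23.03 = 279.03
REF2 = 44 / 279.03 = 0.1577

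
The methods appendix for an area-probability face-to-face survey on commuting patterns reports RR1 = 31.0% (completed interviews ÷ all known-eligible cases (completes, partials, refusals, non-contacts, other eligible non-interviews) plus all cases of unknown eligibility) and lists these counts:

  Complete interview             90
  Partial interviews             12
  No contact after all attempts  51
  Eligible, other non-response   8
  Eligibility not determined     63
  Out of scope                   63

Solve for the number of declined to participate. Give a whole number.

RR1 = 90 / D = 0.310
D = 90 / 0.310 = 290.3
Remaining denominator categories sum to 224
declined to participate = 290.3 − 224 ≈ 66

66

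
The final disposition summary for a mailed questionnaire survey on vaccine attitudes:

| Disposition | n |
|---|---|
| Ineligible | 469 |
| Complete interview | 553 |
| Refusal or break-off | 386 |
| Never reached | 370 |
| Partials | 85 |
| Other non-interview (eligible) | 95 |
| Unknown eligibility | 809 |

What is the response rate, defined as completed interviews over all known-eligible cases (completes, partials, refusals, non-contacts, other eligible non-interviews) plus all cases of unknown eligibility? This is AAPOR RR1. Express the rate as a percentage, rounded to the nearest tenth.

Numerator = 553
Base = 553 + 85 + 386 + 370 + 95 + 809 = 2298
RR1 = 553 / 2298 = 0.2406

24.1%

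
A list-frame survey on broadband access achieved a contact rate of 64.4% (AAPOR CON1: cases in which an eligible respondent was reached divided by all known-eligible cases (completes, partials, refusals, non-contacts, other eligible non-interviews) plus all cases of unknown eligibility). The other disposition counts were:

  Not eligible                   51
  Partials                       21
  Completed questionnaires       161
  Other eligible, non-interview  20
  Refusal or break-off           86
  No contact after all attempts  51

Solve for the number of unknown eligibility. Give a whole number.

Num: 161 + 21 + 86 + 20 = 288
CON1 = 288 / D = 0.644
D = 288 / 0.644 = 447.2
Remaining denominator categories sum to 339
unknown eligibility = 447.2 − 339 ≈ 108

108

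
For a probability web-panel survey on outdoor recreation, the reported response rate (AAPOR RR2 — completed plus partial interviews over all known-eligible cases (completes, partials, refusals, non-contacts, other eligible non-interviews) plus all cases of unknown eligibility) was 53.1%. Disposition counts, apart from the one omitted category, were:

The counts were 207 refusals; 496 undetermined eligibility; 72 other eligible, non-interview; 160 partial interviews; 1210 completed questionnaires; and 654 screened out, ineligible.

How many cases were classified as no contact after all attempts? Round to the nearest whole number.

Top = 1210 + 160 = 1370
RR2 = 1370 / D = 0.531
D = 1370 / 0.531 = 2580.0
Other denominator terms total 2145
no contact after all attempts = 2580.0 − 2145 ≈ 435

435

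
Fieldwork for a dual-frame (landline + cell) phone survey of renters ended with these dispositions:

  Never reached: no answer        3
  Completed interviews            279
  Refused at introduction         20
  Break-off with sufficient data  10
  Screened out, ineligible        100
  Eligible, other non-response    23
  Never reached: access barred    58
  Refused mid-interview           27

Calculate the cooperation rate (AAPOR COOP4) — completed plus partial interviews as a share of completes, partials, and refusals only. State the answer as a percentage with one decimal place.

Refusals = 20 + 27 = 47
No contact after all attempts = 3 + 58 = 61
Top: 279 + 10 = 289
Denominator: 279 + 10 + 47 = 336
COOP4 = 289 / 336 = 0.8601

86.0%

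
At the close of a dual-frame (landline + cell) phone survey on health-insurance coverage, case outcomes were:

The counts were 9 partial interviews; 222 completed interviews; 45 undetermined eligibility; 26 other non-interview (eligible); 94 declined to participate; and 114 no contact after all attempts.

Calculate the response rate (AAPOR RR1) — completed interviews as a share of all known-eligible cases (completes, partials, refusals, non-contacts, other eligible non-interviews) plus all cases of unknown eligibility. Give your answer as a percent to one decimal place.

Num → 222
Base → 222 + 9 + 94 + 114 + 26 + 45 = 510
RR1 = 222 / 510 = 0.4353

43.5%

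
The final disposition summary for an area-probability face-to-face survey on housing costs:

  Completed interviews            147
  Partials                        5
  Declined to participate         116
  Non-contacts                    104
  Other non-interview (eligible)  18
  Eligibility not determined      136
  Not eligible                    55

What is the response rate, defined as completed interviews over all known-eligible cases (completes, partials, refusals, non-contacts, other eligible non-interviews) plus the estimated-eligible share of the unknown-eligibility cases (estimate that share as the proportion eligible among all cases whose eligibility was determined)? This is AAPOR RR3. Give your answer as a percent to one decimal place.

28.9%

Numerator = 147
Eligible (known) = 147 + 5 + 116 + 104 + 18 = 390
e = 390 / (390 + 55) = 390 / 445 = 0.8764
Estimated eligible among unknowns = 0.8764 × 136 = 119.19
Base = 390 + 119.19 = 509.19
RR3 = 147 / 509.19 = 0.2887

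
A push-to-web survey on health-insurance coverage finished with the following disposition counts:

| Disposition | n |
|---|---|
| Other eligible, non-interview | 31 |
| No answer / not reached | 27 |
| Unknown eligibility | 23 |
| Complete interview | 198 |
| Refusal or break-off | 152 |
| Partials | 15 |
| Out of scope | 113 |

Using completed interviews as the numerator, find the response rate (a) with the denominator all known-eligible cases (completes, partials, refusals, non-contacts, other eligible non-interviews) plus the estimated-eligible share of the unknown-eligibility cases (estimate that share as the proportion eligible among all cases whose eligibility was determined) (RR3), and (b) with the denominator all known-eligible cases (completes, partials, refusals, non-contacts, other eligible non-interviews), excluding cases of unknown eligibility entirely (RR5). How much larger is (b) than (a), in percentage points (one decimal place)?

Top = 198
Eligible (known) = 198 + 15 + 152 + 27 + 31 = 423
e = 423 / (423 + 113) = 423 / 536 = 0.7892
Estimated eligible among unknowns = 0.7892 × 23 = 18.15
Denominator = 423 + 18.15 = 441.15
RR3 = 198 / 441.15 = 0.4488
Denominator = 198 + 15 + 152 + 27 + 31 = 423
RR5 = 198 / 423 = 0.4681
Difference = 46.81 − 44.88 = 1.93 percentage points

1.9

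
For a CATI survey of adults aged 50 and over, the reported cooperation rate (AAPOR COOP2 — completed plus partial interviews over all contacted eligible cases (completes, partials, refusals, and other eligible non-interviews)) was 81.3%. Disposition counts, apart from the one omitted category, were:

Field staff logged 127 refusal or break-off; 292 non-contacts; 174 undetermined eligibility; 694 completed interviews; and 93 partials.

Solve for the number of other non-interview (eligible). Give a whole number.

Top: 694 + 93 = 787
COOP2 = 787 / D = 0.813
D = 787 / 0.813 = 968.0
Rest of base = 914
other non-interview (eligible) = 968.0 − 914 ≈ 54

54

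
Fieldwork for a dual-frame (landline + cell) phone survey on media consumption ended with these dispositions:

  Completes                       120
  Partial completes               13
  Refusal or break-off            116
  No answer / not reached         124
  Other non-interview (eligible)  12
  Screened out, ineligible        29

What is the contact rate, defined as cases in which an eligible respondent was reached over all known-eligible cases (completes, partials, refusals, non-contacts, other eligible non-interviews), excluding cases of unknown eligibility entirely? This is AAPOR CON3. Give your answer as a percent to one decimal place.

67.8%

Top: 120 + 13 + 116 + 12 = 261
Denominator: 120 + 13 + 116 + 124 + 12 = 385
CON3 = 261 / 385 = 0.6779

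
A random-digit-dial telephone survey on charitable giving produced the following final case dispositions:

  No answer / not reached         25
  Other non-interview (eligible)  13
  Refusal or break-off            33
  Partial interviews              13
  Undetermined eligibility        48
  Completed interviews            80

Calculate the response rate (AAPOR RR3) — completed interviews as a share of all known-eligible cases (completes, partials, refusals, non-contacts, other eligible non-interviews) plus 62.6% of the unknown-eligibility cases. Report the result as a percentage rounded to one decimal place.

Num: 80
Eligible (known): 80 + 13 + 33 + 25 + 13 = 164
Eligible share of unknowns: 0.6260 × 48 = 30.05
Base: 164 + 30.05 = 194.05
RR3 = 80 / 194.05 = 0.4123

41.2%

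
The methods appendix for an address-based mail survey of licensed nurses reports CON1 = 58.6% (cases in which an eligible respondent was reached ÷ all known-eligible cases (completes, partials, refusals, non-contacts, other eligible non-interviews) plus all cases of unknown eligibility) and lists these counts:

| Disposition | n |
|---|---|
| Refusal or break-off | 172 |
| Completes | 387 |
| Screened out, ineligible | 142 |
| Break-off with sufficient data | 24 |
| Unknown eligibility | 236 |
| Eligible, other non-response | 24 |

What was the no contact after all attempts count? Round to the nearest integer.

193

Top = 387 + 24 + 172 + 24 = 607
CON1 = 607 / D = 0.586
D = 607 / 0.586 = 1035.8
Rest of base = 843
no contact after all attempts = 1035.8 − 843 ≈ 193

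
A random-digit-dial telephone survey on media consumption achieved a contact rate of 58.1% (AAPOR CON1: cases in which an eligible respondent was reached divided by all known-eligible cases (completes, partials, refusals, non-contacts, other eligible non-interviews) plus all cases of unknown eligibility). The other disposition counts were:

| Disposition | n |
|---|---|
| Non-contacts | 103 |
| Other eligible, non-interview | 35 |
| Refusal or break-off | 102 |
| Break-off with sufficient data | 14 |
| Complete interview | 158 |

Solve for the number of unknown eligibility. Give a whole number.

120

Num = 158 + 14 + 102 + 35 = 309
CON1 = 309 / D = 0.581
D = 309 / 0.581 = 531.8
Other denominator terms total 412
unknown eligibility = 531.8 − 412 ≈ 120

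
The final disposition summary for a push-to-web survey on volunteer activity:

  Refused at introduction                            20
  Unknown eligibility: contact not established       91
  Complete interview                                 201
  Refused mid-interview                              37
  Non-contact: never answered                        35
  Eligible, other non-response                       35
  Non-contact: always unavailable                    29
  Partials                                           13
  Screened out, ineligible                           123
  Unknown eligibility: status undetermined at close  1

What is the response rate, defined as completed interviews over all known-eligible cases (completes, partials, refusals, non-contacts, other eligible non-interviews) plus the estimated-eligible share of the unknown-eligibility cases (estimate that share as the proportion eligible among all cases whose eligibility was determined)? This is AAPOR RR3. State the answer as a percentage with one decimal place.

Refusals = 20 + 37 = 57
Non-contacts = 35 + 29 = 64
Eligibility not determined = 91 + 1 = 92
Top = 201
Determined eligible = 201 + 13 + 57 + 64 + 35 = 370
e = 370 / (370 + 123) = 370 / 493 = 0.7505
Estimated eligible among unknowns = 0.7505 × 92 = 69.05
Denominator = 370 + 69.05 = 439.05
RR3 = 201 / 439.05 = 0.4578

45.8%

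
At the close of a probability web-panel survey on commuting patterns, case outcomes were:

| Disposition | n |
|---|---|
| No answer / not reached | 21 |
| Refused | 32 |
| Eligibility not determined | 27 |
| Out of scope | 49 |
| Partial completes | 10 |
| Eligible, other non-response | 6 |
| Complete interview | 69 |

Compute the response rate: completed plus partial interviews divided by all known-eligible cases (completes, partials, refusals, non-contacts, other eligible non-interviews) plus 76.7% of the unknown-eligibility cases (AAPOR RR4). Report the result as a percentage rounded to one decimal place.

49.8%

Numerator = 69 + 10 = 79
Known eligible = 69 + 10 + 32 + 21 + 6 = 138
Estimated eligible among unknowns = 0.7670 × 27 = 20.71
Denom = 138 + 20.71 = 158.71
RR4 = 79 / 158.71 = 0.4978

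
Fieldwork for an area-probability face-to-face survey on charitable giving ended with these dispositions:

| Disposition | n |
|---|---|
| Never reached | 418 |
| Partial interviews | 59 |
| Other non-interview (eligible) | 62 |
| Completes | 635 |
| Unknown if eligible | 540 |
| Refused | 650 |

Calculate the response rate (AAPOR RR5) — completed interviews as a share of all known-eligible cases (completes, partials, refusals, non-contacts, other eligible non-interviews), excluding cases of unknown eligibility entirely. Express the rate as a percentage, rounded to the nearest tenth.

34.8%

Numerator = 635
Denominator = 635 + 59 + 650 + 418 + 62 = 1824
RR5 = 635 / 1824 = 0.3481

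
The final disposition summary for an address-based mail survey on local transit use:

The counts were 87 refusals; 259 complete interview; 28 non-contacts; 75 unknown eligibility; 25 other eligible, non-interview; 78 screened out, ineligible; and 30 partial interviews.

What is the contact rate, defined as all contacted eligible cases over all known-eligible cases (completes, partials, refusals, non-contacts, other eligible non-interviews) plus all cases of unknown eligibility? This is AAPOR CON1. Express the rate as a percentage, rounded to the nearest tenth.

79.6%

Numerator: 259 + 30 + 87 + 25 = 401
Denominator: 259 + 30 + 87 + 28 + 25 + 75 = 504
CON1 = 401 / 504 = 0.7956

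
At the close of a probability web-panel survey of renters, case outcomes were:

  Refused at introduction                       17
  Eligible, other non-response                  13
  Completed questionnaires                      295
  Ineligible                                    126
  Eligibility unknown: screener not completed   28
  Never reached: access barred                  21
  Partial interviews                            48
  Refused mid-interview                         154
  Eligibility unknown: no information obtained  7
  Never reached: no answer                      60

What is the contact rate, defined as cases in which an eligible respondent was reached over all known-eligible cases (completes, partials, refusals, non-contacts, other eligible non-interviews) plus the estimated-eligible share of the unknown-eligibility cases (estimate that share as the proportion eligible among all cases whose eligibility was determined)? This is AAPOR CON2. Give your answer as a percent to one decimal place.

Refusal or break-off = 17 + 154 = 171
Non-contacts = 60 + 21 = 81
Eligibility not determined = 28 + 7 = 35
Numerator → 295 + 48 + 171 + 13 = 527
Known eligible → 295 + 48 + 171 + 81 + 13 = 608
e = 608 / (608 + 126) = 608 / 734 = 0.8283
Estimated eligible among unknowns → 0.8283 × 35 = 28.99
Base → 608 + 28.99 = 636.99
CON2 = 527 / 636.99 = 0.8273

82.7%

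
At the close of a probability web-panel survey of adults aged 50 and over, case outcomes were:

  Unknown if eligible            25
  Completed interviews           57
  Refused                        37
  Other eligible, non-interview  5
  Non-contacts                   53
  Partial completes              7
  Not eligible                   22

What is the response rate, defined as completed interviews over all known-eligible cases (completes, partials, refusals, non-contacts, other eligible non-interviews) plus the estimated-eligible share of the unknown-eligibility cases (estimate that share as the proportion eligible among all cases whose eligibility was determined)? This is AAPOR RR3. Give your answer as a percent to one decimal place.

31.5%

Numerator → 57
Determined eligible → 57 + 7 + 37 + 53 + 5 = 159
e = 159 / (159 + 22) = 159 / 181 = 0.8785
Estimated eligible among unknowns → 0.8785 × 25 = 21.96
Denominator → 159 + 21.96 = 180.96
RR3 = 57 / 180.96 = 0.3150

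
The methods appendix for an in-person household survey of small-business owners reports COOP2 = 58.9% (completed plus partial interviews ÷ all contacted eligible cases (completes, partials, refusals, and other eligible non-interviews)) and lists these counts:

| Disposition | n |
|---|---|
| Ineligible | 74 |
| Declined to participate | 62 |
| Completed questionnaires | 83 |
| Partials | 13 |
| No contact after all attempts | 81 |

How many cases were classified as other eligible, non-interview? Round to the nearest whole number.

Numerator → 83 + 13 = 96
COOP2 = 96 / D = 0.589
D = 96 / 0.589 = 163.0
Remaining denominator categories sum to 158
other eligible, non-interview = 163.0 − 158 ≈ 5

5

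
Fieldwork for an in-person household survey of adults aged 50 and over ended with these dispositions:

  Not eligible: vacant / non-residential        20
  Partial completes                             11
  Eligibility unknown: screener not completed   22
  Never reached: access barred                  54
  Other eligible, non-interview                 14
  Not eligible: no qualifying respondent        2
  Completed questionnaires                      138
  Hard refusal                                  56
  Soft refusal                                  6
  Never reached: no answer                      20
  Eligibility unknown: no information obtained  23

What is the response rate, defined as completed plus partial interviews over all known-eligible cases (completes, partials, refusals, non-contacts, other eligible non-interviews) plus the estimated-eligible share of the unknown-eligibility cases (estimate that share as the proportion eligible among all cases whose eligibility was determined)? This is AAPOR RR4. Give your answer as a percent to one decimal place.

43.7%

Declined to participate = 56 + 6 = 62
Never reached = 20 + 54 = 74
Unknown eligibility = 22 + 23 = 45
Out of scope = 2 + 20 = 22
Top = 138 + 11 = 149
Known eligible = 138 + 11 + 62 + 74 + 14 = 299
e = 299 / (299 + 22) = 299 / 321 = 0.9315
e × U = 0.9315 × 45 = 41.92
Base = 299 + 41.92 = 340.92
RR4 = 149 / 340.92 = 0.4371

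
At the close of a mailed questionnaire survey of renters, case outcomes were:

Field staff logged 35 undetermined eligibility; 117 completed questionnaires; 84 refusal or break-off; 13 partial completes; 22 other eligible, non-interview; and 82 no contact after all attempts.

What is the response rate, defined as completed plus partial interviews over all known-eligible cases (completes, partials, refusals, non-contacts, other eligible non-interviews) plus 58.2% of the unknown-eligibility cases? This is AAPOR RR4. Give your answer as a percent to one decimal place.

38.4%

Top: 117 + 13 = 130
Determined eligible: 117 + 13 + 84 + 82 + 22 = 318
e × U: 0.5820 × 35 = 20.37
Base: 318 + 20.37 = 338.37
RR4 = 130 / 338.37 = 0.3842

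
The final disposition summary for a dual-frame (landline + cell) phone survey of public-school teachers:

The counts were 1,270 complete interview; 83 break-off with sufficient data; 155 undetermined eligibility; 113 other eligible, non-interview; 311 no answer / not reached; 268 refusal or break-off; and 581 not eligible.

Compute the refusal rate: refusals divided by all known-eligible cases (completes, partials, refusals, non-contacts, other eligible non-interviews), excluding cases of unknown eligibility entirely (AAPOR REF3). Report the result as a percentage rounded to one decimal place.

Top: 268
Base: 1270 + 83 + 268 + 311 + 113 = 2045
REF3 = 268 / 2045 = 0.1311

13.1%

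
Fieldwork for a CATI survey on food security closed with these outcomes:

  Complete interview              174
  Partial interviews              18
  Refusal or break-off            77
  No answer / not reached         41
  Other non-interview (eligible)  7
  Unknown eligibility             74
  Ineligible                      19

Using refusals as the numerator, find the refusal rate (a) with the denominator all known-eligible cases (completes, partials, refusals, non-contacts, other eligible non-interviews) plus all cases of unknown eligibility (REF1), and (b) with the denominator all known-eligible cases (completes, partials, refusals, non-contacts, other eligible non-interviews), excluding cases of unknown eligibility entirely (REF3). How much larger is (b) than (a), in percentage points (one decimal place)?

Top: 77
Base: 174 + 18 + 77 + 41 + 7 + 74 = 391
REF1 = 77 / 391 = 0.1969
Base: 174 + 18 + 77 + 41 + 7 = 317
REF3 = 77 / 317 = 0.2429
Difference = 24.29 − 19.69 = 4.60 percentage points

4.6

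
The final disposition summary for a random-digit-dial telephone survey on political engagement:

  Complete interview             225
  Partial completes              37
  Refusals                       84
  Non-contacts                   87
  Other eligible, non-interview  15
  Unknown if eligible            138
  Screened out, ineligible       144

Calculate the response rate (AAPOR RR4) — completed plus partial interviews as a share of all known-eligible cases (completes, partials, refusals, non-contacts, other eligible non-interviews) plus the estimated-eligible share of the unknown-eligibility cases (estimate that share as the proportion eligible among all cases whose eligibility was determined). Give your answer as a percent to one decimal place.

47.4%

Top = 225 + 37 = 262
Known eligible = 225 + 37 + 84 + 87 + 15 = 448
e = 448 / (448 + 144) = 448 / 592 = 0.7568
e × U = 0.7568 × 138 = 104.44
Base = 448 + 104.44 = 552.44
RR4 = 262 / 552.44 = 0.4743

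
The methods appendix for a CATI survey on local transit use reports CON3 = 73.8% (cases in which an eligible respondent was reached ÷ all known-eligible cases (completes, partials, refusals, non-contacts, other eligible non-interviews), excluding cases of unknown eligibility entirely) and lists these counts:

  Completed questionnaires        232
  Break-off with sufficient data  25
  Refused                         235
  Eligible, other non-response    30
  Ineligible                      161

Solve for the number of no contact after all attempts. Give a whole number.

Num: 232 + 25 + 235 + 30 = 522
CON3 = 522 / D = 0.738
D = 522 / 0.738 = 707.3
Other denominator terms total 522
no contact after all attempts = 707.3 − 522 ≈ 185

185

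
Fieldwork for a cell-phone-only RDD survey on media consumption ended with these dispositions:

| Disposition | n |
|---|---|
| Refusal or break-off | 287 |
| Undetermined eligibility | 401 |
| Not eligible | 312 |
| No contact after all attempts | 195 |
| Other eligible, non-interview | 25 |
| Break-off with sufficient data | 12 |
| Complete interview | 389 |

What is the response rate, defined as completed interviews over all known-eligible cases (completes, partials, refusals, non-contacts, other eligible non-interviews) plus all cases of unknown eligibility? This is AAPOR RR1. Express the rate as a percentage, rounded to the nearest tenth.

Num = 389
Denominator = 389 + 12 + 287 + 195 + 25 + 401 = 1309
RR1 = 389 / 1309 = 0.2972

29.7%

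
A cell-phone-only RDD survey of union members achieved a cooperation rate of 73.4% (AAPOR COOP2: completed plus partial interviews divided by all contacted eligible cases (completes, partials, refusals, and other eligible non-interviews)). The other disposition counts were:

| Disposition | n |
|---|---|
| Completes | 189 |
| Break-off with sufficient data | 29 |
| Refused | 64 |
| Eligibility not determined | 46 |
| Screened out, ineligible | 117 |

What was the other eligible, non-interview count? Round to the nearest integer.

15

Top → 189 + 29 = 218
COOP2 = 218 / D = 0.734
D = 218 / 0.734 = 297.0
Rest of base = 282
other eligible, non-interview = 297.0 − 282 ≈ 15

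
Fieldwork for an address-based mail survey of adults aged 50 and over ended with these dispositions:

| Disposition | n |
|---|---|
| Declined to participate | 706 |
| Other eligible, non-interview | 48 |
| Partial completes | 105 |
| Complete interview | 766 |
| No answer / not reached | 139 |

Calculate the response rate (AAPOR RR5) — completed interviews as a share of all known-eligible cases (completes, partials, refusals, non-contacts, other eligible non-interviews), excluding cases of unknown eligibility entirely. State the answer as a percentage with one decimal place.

43.4%

Num: 766
Denom: 766 + 105 + 706 + 139 + 48 = 1764
RR5 = 766 / 1764 = 0.4342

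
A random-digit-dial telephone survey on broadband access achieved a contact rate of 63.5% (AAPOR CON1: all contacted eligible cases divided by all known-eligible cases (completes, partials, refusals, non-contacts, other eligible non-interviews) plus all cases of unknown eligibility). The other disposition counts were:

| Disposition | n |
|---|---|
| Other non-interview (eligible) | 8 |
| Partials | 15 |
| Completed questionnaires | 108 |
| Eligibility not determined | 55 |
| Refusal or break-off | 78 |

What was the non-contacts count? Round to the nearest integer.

65

Top = 108 + 15 + 78 + 8 = 209
CON1 = 209 / D = 0.635
D = 209 / 0.635 = 329.1
Other denominator terms total 264
non-contacts = 329.1 − 264 ≈ 65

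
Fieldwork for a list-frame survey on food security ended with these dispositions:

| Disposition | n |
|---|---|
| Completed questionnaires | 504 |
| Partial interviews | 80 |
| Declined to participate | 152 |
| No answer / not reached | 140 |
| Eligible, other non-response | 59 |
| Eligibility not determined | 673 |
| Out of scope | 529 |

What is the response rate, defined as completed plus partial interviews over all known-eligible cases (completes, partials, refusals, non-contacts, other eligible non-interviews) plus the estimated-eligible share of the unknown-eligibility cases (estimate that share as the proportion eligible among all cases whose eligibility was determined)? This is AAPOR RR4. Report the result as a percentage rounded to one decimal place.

Numerator: 504 + 80 = 584
Known eligible: 504 + 80 + 152 + 140 + 59 = 935
e = 935 / (935 + 529) = 935 / 1464 = 0.6387
Estimated eligible among unknowns: 0.6387 × 673 = 429.85
Denom: 935 + 429.85 = 1364.85
RR4 = 584 / 1364.85 = 0.4279

42.8%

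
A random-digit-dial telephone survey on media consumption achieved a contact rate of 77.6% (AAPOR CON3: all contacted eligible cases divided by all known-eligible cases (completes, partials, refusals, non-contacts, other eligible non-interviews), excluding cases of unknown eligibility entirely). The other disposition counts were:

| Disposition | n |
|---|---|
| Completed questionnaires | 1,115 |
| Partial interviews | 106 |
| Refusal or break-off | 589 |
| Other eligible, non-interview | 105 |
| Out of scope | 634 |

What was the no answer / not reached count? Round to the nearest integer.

Num = 1115 + 106 + 589 + 105 = 1915
CON3 = 1915 / D = 0.776
D = 1915 / 0.776 = 2467.8
Remaining denominator categories sum to 1915
no answer / not reached = 2467.8 − 1915 ≈ 553

553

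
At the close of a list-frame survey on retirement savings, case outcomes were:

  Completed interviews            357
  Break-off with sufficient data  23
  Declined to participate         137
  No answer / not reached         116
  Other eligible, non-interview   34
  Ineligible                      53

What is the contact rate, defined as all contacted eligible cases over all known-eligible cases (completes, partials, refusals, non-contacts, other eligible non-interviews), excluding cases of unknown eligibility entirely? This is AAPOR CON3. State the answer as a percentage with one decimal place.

Num = 357 + 23 + 137 + 34 = 551
Denom = 357 + 23 + 137 + 116 + 34 = 667
CON3 = 551 / 667 = 0.8261

82.6%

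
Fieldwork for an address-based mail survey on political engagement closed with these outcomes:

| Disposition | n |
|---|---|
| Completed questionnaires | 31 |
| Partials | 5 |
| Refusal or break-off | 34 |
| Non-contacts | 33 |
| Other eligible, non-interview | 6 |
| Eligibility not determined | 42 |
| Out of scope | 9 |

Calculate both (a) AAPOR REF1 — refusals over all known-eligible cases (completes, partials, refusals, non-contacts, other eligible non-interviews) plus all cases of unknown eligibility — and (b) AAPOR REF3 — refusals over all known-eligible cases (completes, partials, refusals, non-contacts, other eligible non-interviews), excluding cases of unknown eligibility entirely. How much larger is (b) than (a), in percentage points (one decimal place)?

8.7

Numerator: 34
Denom: 31 + 5 + 34 + 33 + 6 + 42 = 151
REF1 = 34 / 151 = 0.2252
Denom: 31 + 5 + 34 + 33 + 6 = 109
REF3 = 34 / 109 = 0.3119
Difference = 31.19 − 22.52 = 8.67 percentage points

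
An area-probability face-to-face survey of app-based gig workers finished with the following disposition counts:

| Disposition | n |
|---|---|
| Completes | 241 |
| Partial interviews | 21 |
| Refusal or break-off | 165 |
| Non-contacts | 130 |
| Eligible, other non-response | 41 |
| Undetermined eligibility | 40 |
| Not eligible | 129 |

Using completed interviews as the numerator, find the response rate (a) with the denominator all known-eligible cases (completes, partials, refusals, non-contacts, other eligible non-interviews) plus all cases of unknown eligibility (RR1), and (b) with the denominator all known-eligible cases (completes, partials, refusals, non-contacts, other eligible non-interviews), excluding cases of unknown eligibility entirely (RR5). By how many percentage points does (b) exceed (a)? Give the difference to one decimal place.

Num → 241
Denominator → 241 + 21 + 165 + 130 + 41 + 40 = 638
RR1 = 241 / 638 = 0.3777
Denominator → 241 + 21 + 165 + 130 + 41 = 598
RR5 = 241 / 598 = 0.4030
Difference = 40.30 − 37.77 = 2.53 percentage points

2.5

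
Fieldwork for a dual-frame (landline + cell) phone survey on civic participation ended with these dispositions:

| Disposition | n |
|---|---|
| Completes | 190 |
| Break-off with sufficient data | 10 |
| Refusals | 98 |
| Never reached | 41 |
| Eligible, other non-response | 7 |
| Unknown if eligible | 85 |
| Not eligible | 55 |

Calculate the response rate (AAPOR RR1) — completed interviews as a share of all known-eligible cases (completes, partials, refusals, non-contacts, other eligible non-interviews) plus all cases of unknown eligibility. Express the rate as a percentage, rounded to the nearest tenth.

Top: 190
Base: 190 + 10 + 98 + 41 + 7 + 85 = 431
RR1 = 190 / 431 = 0.4408

44.1%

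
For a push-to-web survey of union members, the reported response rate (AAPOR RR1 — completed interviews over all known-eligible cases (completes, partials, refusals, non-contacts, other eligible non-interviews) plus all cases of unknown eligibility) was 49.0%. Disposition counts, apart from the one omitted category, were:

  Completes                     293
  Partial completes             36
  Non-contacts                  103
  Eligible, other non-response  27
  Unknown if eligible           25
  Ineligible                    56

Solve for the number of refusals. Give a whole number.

114

RR1 = 293 / D = 0.490
D = 293 / 0.490 = 598.0
Other denominator terms total 484
refusals = 598.0 − 484 ≈ 114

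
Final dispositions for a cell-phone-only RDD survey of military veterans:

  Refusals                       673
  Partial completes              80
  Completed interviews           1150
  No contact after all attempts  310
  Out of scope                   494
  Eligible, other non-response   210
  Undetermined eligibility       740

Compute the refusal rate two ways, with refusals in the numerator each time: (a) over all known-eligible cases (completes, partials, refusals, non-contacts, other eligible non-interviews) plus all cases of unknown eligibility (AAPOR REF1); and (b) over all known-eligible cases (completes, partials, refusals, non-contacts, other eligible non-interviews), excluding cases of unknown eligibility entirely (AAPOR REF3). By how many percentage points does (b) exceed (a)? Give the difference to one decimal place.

Num → 673
Denom → 1150 + 80 + 673 + 310 + 210 + 740 = 3163
REF1 = 673 / 3163 = 0.2128
Denom → 1150 + 80 + 673 + 310 + 210 = 2423
REF3 = 673 / 2423 = 0.2778
Difference = 27.78 − 21.28 = 6.50 percentage points

6.5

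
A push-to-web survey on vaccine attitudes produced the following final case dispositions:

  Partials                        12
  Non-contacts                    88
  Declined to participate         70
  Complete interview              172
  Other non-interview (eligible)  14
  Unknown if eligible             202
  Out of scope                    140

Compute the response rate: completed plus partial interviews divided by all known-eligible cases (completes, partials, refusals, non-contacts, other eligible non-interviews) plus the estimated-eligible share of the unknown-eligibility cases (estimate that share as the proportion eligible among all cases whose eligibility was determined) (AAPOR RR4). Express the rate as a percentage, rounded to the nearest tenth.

Num: 172 + 12 = 184
Determined eligible: 172 + 12 + 70 + 88 + 14 = 356
e = 356 / (356 + 140) = 356 / 496 = 0.7177
Estimated eligible among unknowns: 0.7177 × 202 = 144.98
Denominator: 356 + 144.98 = 500.98
RR4 = 184 / 500.98 = 0.3673

36.7%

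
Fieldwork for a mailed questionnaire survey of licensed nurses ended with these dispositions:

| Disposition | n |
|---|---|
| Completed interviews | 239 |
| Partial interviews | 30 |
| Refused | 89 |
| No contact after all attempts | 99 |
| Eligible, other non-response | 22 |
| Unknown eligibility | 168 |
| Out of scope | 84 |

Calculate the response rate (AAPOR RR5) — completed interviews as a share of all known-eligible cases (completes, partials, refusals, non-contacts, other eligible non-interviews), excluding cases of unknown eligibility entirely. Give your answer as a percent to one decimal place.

Top = 239
Denom = 239 + 30 + 89 + 99 + 22 = 479
RR5 = 239 / 479 = 0.4990

49.9%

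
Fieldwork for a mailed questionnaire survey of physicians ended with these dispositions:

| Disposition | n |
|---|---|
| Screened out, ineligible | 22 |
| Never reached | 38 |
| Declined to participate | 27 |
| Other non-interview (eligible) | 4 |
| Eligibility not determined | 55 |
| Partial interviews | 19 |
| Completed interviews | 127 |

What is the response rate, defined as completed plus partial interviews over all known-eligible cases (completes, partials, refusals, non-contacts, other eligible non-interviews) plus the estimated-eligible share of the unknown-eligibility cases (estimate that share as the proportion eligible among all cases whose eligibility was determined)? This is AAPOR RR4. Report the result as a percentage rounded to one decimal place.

55.1%

Numerator = 127 + 19 = 146
Eligible (known) = 127 + 19 + 27 + 38 + 4 = 215
e = 215 / (215 + 22) = 215 / 237 = 0.9072
Estimated eligible among unknowns = 0.9072 × 55 = 49.90
Denominator = 215 + 49.90 = 264.90
RR4 = 146 / 264.90 = 0.5512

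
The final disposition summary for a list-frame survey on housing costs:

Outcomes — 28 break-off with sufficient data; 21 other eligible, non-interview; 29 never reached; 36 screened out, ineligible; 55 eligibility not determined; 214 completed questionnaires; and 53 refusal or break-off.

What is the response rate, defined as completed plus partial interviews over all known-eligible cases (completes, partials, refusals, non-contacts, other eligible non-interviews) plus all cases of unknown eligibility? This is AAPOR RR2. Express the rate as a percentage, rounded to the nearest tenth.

60.5%

Top: 214 + 28 = 242
Base: 214 + 28 + 53 + 29 + 21 + 55 = 400
RR2 = 242 / 400 = 0.6050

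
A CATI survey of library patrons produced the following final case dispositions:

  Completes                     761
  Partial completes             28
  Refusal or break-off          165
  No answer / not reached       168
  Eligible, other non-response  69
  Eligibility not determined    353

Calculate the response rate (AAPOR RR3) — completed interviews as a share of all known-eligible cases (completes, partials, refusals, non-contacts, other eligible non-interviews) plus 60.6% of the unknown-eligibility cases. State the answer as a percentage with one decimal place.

Top: 761
Eligible (known): 761 + 28 + 165 + 168 + 69 = 1191
e × U: 0.6060 × 353 = 213.92
Denominator: 1191 + 213.92 = 1404.92
RR3 = 761 / 1404.92 = 0.5417

54.2%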